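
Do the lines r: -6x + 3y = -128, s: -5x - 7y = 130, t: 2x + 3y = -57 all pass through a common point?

Intersecting r and s: solving the 2×2 system gives (x, y) = (506/57, -1420/57).
Substitute into t: (2)(506/57) + (3)(-1420/57) = -3248/57.
But t requires -57 ≠ -3248/57, so the three lines have no common point.

No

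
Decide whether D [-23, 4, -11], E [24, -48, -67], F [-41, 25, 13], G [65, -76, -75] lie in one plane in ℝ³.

Yes

The four points are coplanar iff the 3×3 determinant with rows DE, DF, DG is zero.
Rows: (47, -52, -56), (-18, 21, 24), (88, -80, -64).
Expanding along the first row: (47)(576) − (-52)(-960) + (-56)(-408) = 0.
Zero determinant ⇒ coplanar.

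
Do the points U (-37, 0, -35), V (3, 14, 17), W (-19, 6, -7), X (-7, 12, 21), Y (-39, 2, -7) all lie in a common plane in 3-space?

The plane through U, V, W has normal n = UV × UW = (80, -184, -12) and equation n·P = -2540.
Checking the remaining points: n·X = -3020, n·Y = -3404.
Since n·X = -3020 ≠ -2540, X is off the plane and the points are not all coplanar.

No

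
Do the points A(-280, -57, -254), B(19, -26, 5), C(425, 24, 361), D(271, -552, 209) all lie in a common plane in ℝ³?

No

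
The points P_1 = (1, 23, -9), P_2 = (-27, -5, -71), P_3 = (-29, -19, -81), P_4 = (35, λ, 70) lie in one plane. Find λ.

65

Coplanarity ⇔ det[P_1P_2; P_1P_3; P_1P_4] = 0.
Expanding, this is linear in λ: (-156)λ + (10140) = 0.
So λ = 65.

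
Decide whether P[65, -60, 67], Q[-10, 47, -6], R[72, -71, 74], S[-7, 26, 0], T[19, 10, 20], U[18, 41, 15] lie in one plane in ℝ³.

No

The plane through P, Q, R has normal n = PQ × PR = (-54, 14, 76) and equation n·X = 742.
Checking the remaining points: n·S = 742, n·T = 634, n·U = 742.
Since n·T = 634 ≠ 742, T is off the plane and the points are not all coplanar.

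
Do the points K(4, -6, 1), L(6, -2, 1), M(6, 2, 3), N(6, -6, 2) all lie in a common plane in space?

No

With K as base: KL = (2, 4, 0), KM = (2, 8, 2), KN = (2, 0, 1).
KM × KN = (8, 2, -16).
KL · (KM × KN) = 24.
Since 24 ≠ 0, the four points are not coplanar.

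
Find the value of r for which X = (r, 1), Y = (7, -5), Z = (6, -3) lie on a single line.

The three points are collinear iff det[XY; XZ] = 0.
This determinant is linear in r: (-2)r + (8) = 0, so r = 4.

4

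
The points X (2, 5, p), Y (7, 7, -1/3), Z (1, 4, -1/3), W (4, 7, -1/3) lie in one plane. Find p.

-1/3

Coplanarity ⇔ det[XY; XZ; XW] = 0.
Expanding, this is linear in p: (9)p + (3) = 0.
So p = -1/3.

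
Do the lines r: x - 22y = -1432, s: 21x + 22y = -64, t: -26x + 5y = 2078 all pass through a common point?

Lines aᵢx + bᵢy = cᵢ with pairwise distinct directions are concurrent exactly when det[aᵢ bᵢ cᵢ] = 0.
Here the determinant is 0.
It vanishes, so the lines are concurrent at (-68, 62).

Yes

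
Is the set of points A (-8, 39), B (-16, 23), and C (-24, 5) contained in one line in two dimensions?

No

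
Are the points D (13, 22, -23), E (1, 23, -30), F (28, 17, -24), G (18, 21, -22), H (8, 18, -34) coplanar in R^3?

No

The plane through D, E, F has normal n = DE × DF = (-36, -117, 45) and equation n·P = -4077.
Checking the remaining points: n·G = -4095, n·H = -3924.
Since n·G = -4095 ≠ -4077, G is off the plane and the points are not all coplanar.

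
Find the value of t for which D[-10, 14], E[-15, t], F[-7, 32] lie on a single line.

The three points are collinear iff det[DE; DF] = 0.
This determinant is linear in t: (-3)t + (-48) = 0, so t = -16.

-16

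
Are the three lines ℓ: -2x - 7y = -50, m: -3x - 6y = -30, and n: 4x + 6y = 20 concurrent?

Lines aᵢx + bᵢy = cᵢ with pairwise distinct directions are concurrent exactly when det[aᵢ bᵢ cᵢ] = 0.
Here the determinant is 0.
It vanishes, so the lines are concurrent at (-10, 10).

Yes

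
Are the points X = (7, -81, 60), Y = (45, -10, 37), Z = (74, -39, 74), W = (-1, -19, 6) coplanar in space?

No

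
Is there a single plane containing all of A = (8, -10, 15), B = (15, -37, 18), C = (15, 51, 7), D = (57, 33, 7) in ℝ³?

The four points are coplanar iff the 3×3 determinant with rows AB, AC, AD is zero.
Rows: (7, -27, 3), (7, 61, -8), (49, 43, -8).
Expanding along the first row: (7)(-144) − (-27)(336) + (3)(-2688) = 0.
Zero determinant ⇒ coplanar.

Yes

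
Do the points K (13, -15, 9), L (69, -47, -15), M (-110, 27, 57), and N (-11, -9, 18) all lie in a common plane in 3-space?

Yes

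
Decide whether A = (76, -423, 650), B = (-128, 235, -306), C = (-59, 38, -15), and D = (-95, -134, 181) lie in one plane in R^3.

Yes

A normal to the plane through A, B, C is n = AB × AC = (3146, -6600, -5214).
The plane has equation n·P = -358204. For D: n·D = -358204.
Equal, so D lies in the plane and all four are coplanar.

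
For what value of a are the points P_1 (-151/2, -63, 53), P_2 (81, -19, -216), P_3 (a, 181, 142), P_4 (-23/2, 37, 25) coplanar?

2

The points are coplanar iff P_1P_2 · (P_1P_3 × P_1P_4) = 0.
Expanding, this is linear in a: (-25668)a + (51336) = 0.
So a = 2.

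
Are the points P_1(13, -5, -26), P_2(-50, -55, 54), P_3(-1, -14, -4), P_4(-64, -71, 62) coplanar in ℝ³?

The four points are coplanar iff the 3×3 determinant with rows P_1P_2, P_1P_3, P_1P_4 is zero.
Rows: (-63, -50, 80), (-14, -9, 22), (-77, -66, 88).
Expanding along the first row: (-63)(660) − (-50)(462) + (80)(231) = 0.
Zero determinant ⇒ coplanar.

Yes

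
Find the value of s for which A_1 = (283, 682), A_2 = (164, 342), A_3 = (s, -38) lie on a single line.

31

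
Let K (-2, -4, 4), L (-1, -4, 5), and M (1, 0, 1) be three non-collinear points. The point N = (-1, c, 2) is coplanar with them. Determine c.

-2

A normal to the plane is n = KL × KM = (-4, 6, 4).
N lies in the plane iff n · KN = 0.
This gives (6)c + (12) = 0, so c = -2.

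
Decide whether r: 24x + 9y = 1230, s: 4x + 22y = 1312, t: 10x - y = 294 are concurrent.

No

Lines aᵢx + bᵢy = cᵢ with pairwise distinct directions are concurrent exactly when det[aᵢ bᵢ cᵢ] = 0.
Here the determinant is 18696.
Nonzero, so no common point exists.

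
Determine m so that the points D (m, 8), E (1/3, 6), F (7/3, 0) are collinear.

-1/3

The three points are collinear iff det[DE; DF] = 0.
This determinant is linear in m: (6)m + (2) = 0, so m = -1/3.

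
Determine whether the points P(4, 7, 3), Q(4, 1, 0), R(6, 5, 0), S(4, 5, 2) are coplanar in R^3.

With P as base: PQ = (0, -6, -3), PR = (2, -2, -3), PS = (0, -2, -1).
PR × PS = (-4, 2, -4).
PQ · (PR × PS) = 0.
The scalar triple product vanishes, so the four points are coplanar.

Yes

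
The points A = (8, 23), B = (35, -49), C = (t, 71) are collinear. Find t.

-10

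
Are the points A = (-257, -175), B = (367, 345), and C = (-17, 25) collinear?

AB = (624, 520), AC = (240, 200).
det[AB; AC] = (624)(200) − (520)(240) = 0.
The determinant is zero, so the points are collinear.

Yes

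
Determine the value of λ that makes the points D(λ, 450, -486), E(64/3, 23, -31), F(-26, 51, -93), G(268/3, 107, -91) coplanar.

117

Coplanarity ⇔ det[DE; DF; DG] = 0.
Expanding, this is linear in λ: (-3528)λ + (412776) = 0.
So λ = 117.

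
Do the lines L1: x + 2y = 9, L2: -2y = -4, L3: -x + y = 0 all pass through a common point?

No

The three lines meet at one point iff the augmented coefficient matrix [aᵢ bᵢ cᵢ] has rank < 3, i.e. its determinant vanishes.
Here the determinant is -6.
Nonzero, so no common point exists.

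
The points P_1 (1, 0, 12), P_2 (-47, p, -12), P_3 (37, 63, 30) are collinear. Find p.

Direction P_1P_3 = (36, 63, 18). From the x-coordinate of P_2, the parameter along the line is τ = (-47 − 1)/36 = -4/3.
Then p = 0 + (-4/3)·(63) = -84.

-84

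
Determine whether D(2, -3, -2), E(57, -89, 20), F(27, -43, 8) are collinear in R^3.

DE = (55, -86, 22), DF = (25, -40, 10).
DE × DF = (20, 0, -50).
The cross product is nonzero, so the points do not lie on one line.

No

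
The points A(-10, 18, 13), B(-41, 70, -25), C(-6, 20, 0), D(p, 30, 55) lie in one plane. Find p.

-40

Normal to plane ABC: n = (-600, -555, -270); plane equation n·P = -7500.
Requiring n·D = -7500: (-600)p + (-31500) = -7500.
So p = -40.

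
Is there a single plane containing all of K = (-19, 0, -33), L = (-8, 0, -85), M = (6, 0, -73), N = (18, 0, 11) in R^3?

Yes

With K as base: KL = (11, 0, -52), KM = (25, 0, -40), KN = (37, 0, 44).
KM × KN = (0, -2580, 0).
KL · (KM × KN) = 0.
The scalar triple product vanishes, so the four points are coplanar.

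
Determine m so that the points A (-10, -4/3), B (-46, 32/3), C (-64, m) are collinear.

The three points are collinear iff det[AB; AC] = 0.
This determinant is linear in m: (-36)m + (600) = 0, so m = 50/3.

50/3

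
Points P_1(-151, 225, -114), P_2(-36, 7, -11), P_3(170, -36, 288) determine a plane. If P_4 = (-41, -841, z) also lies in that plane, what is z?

A normal to the plane is n = P_1P_2 × P_1P_3 = (-60753, -13167, 39963).
P_4 lies in the plane iff n · P_1P_4 = 0.
This gives (39963)z + (11908974) = 0, so z = -298.

-298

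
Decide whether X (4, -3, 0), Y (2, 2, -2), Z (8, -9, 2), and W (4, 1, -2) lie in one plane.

Yes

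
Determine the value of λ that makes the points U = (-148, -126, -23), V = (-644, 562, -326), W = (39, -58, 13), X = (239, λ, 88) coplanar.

-138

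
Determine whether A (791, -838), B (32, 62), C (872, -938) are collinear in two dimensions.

No

AB = (-759, 900), AC = (81, -100).
det[AB; AC] = (-759)(-100) − (900)(81) = 3000.
The determinant is nonzero, so they are not collinear.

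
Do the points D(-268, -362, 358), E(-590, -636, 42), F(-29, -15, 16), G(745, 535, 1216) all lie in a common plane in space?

With D as base: DE = (-322, -274, -316), DF = (239, 347, -342), DG = (1013, 897, 858).
DF × DG = (604500, -551508, -137128).
DE · (DF × DG) = -203360.
Since -203360 ≠ 0, the four points are not coplanar.

No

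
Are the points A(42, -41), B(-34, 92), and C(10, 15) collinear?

Yes

AB = (-76, 133), AC = (-32, 56).
Twice the signed area of △ABC is (-76)(56) − (133)(-32) = 0.
The triangle is degenerate (zero area), so the points are collinear.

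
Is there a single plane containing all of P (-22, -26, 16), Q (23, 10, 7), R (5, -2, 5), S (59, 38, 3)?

No

The four points are coplanar iff the 3×3 determinant with rows PQ, PR, PS is zero.
Rows: (45, 36, -9), (27, 24, -11), (81, 64, -13).
Expanding along the first row: (45)(392) − (36)(540) + (-9)(-216) = 144.
Nonzero ⇒ not coplanar.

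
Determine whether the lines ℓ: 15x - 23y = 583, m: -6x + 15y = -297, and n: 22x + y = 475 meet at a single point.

No

Intersecting ℓ and m: solving the 2×2 system gives (x, y) = (22, -11).
Substitute into n: (22)(22) + (1)(-11) = 473.
But n requires 475 ≠ 473, so the three lines have no common point.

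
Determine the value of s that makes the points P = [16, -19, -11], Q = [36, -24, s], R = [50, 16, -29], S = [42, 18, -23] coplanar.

-26

Normal to plane PRS: n = (246, -60, 348); plane equation n·X = 1248.
Requiring n·Q = 1248: (348)s + (10296) = 1248.
So s = -26.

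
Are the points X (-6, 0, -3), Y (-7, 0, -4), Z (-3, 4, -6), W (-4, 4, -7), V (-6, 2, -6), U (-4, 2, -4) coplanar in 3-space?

Yes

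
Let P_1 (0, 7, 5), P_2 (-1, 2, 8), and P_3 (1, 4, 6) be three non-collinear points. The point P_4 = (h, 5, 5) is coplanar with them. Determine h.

A normal to the plane is n = P_1P_2 × P_1P_3 = (4, 4, 8).
P_4 lies in the plane iff n · P_1P_4 = 0.
This gives (4)h + (-8) = 0, so h = 2.

2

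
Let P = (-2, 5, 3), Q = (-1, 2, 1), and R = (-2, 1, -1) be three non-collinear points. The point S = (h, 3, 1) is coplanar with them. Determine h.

-2

The plane through P, Q, R has equation 4x + 4y − 4z = 0.
Substituting S: (4)h + (8) = 0, so h = -2.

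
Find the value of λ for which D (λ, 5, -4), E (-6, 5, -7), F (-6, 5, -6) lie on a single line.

-6

Collinearity requires DE × DF = 0; each component is linear in λ.
The y-component gives (1)λ + (6) = 0, so λ = -6.
The remaining components then also vanish.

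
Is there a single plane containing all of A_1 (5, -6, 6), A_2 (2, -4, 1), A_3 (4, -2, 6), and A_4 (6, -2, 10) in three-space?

Yes

With A_1 as base: A_1A_2 = (-3, 2, -5), A_1A_3 = (-1, 4, 0), A_1A_4 = (1, 4, 4).
A_1A_3 × A_1A_4 = (16, 4, -8).
A_1A_2 · (A_1A_3 × A_1A_4) = 0.
The scalar triple product vanishes, so the four points are coplanar.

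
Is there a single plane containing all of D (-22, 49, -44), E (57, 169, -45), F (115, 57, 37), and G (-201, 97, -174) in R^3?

A normal to the plane through D, E, F is n = DE × DF = (9728, -6536, -15808).
The plane has equation n·P = 161272. For G: n·G = 161272.
Equal, so G lies in the plane and all four are coplanar.

Yes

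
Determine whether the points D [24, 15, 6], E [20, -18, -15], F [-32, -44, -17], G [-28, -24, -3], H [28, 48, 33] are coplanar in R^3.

No

The plane through D, E, F has normal n = DE × DF = (-480, 1084, -1612) and equation n·P = -4932.
Checking the remaining points: n·G = -7740, n·H = -14604.
Since n·G = -7740 ≠ -4932, G is off the plane and the points are not all coplanar.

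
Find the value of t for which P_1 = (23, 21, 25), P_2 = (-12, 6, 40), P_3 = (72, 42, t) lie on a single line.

Direction P_1P_2 = (-35, -15, 15). From the x-coordinate of P_3, the parameter along the line is τ = (72 − 23)/(-35) = -7/5.
Then t = 25 + (-7/5)·(15) = 4.

4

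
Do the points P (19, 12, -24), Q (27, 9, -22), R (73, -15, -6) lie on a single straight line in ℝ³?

PQ = (8, -3, 2), PR = (54, -27, 18).
PQ × PR = (0, -36, -54).
The cross product is nonzero, so the points do not lie on one line.

No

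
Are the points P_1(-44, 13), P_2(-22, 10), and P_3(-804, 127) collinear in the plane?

No

P_1P_2 = (22, -3), P_1P_3 = (-760, 114).
If collinear, P_1P_3 would be a scalar multiple of P_1P_2. But (22)·(114) ≠ (-3)·(-760) (difference 228), so they are not parallel; the points are not collinear.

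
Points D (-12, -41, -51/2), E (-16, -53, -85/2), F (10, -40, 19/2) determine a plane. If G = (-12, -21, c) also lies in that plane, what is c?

A normal to the plane is n = DE × DF = (-403, -234, 260).
G lies in the plane iff n · DG = 0.
This gives (260)c + (1950) = 0, so c = -15/2.

-15/2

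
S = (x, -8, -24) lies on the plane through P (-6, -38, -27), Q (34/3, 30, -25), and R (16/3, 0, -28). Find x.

0

The plane through P, Q, R has equation −144x + 40y − 112z = 2368.
Substituting S: (-144)x + (2368) = 2368, so x = 0.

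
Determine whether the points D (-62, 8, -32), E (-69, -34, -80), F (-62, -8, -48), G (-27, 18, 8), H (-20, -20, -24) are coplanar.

The plane through D, E, F has normal n = DE × DF = (-96, -112, 112) and equation n·P = 1472.
Checking the remaining points: n·G = 1472, n·H = 1472.
All equal 1472, so all 5 points lie in one plane.

Yes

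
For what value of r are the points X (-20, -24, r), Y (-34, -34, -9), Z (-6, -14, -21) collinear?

-15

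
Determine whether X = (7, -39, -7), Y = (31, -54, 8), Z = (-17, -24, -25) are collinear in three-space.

No

XY = (24, -15, 15), XZ = (-24, 15, -18).
Comparing components 2 and 3: (-15)(-18) − (15)(15) = 45 ≠ 0, so XY and XZ are not parallel and the points are not collinear.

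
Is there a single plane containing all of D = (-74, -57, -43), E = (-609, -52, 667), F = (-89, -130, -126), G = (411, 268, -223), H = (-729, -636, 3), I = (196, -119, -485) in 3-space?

Yes

The plane through D, E, F has normal n = DE × DF = (51415, -55055, 39130) and equation n·P = -2349165.
Checking the remaining points: n·G = -2349165, n·H = -2349165, n·I = -2349165.
All equal -2349165, so all 6 points lie in one plane.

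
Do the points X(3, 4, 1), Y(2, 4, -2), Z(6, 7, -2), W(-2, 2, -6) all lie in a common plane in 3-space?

The four points are coplanar iff the 3×3 determinant with rows XY, XZ, XW is zero.
Rows: (-1, 0, -3), (3, 3, -3), (-5, -2, -7).
Expanding along the first row: (-1)(-27) − (0)(-36) + (-3)(9) = 0.
Zero determinant ⇒ coplanar.

Yes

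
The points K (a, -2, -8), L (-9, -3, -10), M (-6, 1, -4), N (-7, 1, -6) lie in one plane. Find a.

-8

Coplanarity ⇔ det[KL; KM; KN] = 0.
Expanding, this is linear in a: (8)a + (64) = 0.
So a = -8.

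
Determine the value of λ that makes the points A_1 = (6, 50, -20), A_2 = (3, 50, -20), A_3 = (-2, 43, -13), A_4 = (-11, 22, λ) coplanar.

Normal to plane A_1A_2A_3: n = (0, 21, 21); plane equation n·P = 630.
Requiring n·A_4 = 630: (21)λ + (462) = 630.
So λ = 8.

8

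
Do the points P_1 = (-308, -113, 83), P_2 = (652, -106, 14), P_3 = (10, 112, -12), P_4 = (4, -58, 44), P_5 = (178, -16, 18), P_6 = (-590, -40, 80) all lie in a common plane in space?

The plane through P_1, P_2, P_3 has normal n = P_1P_2 × P_1P_3 = (14860, 69258, 213774) and equation n·P = 5340208.
Checking the remaining points: n·P_4 = 5448532, n·P_5 = 5384884, n·P_6 = 5564200.
Since n·P_4 = 5448532 ≠ 5340208, P_4 is off the plane and the points are not all coplanar.

No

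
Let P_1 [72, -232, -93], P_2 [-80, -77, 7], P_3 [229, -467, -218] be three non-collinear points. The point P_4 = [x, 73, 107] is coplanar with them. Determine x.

Coplanarity requires P_1P_2 · (P_1P_3 × P_1P_4) = 0.
P_1P_2 = (-152, 155, 100), P_1P_3 = (157, -235, -125); the triple product is linear in x with coefficient 4125 and constant term 973500.
Setting it to zero: x = -236.

-236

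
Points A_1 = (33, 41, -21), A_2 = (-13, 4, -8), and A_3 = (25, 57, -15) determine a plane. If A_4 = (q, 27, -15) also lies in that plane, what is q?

A normal to the plane is n = A_1A_2 × A_1A_3 = (-430, 172, -1032).
A_4 lies in the plane iff n · A_1A_4 = 0.
This gives (-430)q + (5590) = 0, so q = 13.

13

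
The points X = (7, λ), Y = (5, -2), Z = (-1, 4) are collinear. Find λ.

-4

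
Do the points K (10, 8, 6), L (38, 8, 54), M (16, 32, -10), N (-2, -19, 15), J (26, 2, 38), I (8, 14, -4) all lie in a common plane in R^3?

The plane through K, L, M has normal n = KL × KM = (-1152, 736, 672) and equation n·P = -1600.
Checking the remaining points: n·N = -1600, n·J = -2944, n·I = -1600.
Since n·J = -2944 ≠ -1600, J is off the plane and the points are not all coplanar.

No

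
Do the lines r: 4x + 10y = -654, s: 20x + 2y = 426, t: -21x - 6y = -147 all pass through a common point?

Lines aᵢx + bᵢy = cᵢ with pairwise distinct directions are concurrent exactly when det[aᵢ bᵢ cᵢ] = 0.
Here the determinant is 0.
It vanishes, so the lines are concurrent at (29, -77).

Yes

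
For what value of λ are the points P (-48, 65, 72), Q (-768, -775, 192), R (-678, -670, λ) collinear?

177

Direction PQ = (-720, -840, 120). From the x-coordinate of R, the parameter along the line is τ = (-678 − (-48))/(-720) = 7/8.
Then λ = 72 + 7/8·(120) = 177.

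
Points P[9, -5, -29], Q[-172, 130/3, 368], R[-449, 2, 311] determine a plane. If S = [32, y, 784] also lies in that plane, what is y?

416/3

A normal to the plane is n = PQ × PR = (40963/3, -120286, 62609/3).
S lies in the plane iff n · PS = 0.
This gives (-120286)y + (50038976/3) = 0, so y = 416/3.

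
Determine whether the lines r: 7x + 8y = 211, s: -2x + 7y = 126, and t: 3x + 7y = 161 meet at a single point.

No

Lines aᵢx + bᵢy = cᵢ with pairwise distinct directions are concurrent exactly when det[aᵢ bᵢ cᵢ] = 0.
Here the determinant is -70.
Nonzero, so no common point exists.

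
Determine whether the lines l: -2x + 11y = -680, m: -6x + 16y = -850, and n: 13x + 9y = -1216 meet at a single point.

No

Intersecting l and m: solving the 2×2 system gives (x, y) = (-45, -70).
Substitute into n: (13)(-45) + (9)(-70) = -1215.
But n requires -1216 ≠ -1215, so the three lines have no common point.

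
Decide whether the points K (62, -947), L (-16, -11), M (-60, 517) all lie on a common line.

Yes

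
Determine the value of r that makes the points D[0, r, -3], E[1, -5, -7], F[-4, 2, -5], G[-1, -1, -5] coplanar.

0

The points are coplanar iff DE · (DF × DG) = 0.
Expanding, this is linear in r: (-6)r + (0) = 0.
So r = 0.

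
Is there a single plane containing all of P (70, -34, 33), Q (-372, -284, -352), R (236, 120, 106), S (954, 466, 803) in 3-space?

With P as base: PQ = (-442, -250, -385), PR = (166, 154, 73), PS = (884, 500, 770).
PR × PS = (82080, -63288, -53136).
PQ · (PR × PS) = 0.
The scalar triple product vanishes, so the four points are coplanar.

Yes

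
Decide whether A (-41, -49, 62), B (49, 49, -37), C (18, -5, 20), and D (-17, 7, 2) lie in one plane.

A normal to the plane through A, B, C is n = AB × AC = (240, -2061, -1822).
The plane has equation n·P = -21815. For D: n·D = -22151.
-22151 ≠ -21815, so D is off the plane.

No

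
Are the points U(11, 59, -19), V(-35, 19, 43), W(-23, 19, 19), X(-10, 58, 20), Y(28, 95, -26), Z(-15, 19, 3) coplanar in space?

No

The plane through U, V, W has normal n = UV × UW = (960, -360, 480) and equation n·P = -19800.
Checking the remaining points: n·X = -20880, n·Y = -19800, n·Z = -19800.
Since n·X = -20880 ≠ -19800, X is off the plane and the points are not all coplanar.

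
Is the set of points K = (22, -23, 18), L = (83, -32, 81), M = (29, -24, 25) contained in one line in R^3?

KL = (61, -9, 63), KM = (7, -1, 7).
Comparing components 3 and 1: (63)(7) − (61)(7) = 14 ≠ 0, so KL and KM are not parallel and the points are not collinear.

No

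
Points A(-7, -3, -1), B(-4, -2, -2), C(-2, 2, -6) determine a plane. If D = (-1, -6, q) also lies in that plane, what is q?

Coplanarity requires AB · (AC × AD) = 0.
AB = (3, 1, -1), AC = (5, 5, -5); the triple product is linear in q with coefficient 10 and constant term -20.
Setting it to zero: q = 2.

2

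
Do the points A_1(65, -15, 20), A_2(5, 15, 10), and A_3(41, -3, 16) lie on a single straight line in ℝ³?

A_1A_2 = (-60, 30, -10), A_1A_3 = (-24, 12, -4).
A_1A_2 × A_1A_3 = (0, 0, 0).
The cross product vanishes, so the three points are collinear.

Yes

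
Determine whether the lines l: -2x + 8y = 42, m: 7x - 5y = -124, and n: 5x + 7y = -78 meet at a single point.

Yes

Intersecting l and m: solving the 2×2 system gives (x, y) = (-17, 1).
Substitute into n: (5)(-17) + (7)(1) = -78.
This equals -78, so (-17, 1) lies on all three lines and they are concurrent.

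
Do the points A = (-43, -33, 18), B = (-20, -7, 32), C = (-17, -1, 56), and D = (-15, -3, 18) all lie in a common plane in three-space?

The four points are coplanar iff the 3×3 determinant with rows AB, AC, AD is zero.
Rows: (23, 26, 14), (26, 32, 38), (28, 30, 0).
Expanding along the first row: (23)(-1140) − (26)(-1064) + (14)(-116) = -180.
Nonzero ⇒ not coplanar.

No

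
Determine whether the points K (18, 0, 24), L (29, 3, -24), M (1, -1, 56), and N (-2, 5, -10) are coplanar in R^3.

With K as base: KL = (11, 3, -48), KM = (-17, -1, 32), KN = (-20, 5, -34).
KM × KN = (-126, -1218, -105).
KL · (KM × KN) = 0.
The scalar triple product vanishes, so the four points are coplanar.

Yes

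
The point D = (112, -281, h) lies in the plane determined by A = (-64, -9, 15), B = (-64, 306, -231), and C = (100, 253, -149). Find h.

The plane through A, B, C has equation 12792x − 40344y − 51660z = -1230492.
Substituting D: (-51660)h + (12769368) = -1230492, so h = 271.

271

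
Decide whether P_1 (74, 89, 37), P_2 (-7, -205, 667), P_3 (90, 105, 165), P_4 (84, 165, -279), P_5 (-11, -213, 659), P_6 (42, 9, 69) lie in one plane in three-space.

Yes

The plane through P_1, P_2, P_3 has normal n = P_1P_2 × P_1P_3 = (-47712, 20448, 3408) and equation n·P = -1584720.
Checking the remaining points: n·P_4 = -1584720, n·P_5 = -1584720, n·P_6 = -1584720.
All equal -1584720, so all 6 points lie in one plane.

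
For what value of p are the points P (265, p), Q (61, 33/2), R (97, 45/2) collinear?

The three points are collinear iff det[PQ; PR] = 0.
This determinant is linear in p: (36)p + (-1818) = 0, so p = 101/2.

101/2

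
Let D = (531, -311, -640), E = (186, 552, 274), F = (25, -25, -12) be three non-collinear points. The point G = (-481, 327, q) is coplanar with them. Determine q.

664

The plane through D, E, F has equation 280560x − 245824y + 338008z = 9103504.
Substituting G: (338008)q + (-215333808) = 9103504, so q = 664.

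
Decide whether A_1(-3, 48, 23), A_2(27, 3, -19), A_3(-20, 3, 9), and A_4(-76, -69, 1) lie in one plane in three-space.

The four points are coplanar iff the 3×3 determinant with rows A_1A_2, A_1A_3, A_1A_4 is zero.
Rows: (30, -45, -42), (-17, -45, -14), (-73, -117, -22).
Expanding along the first row: (30)(-648) − (-45)(-648) + (-42)(-1296) = 5832.
Nonzero ⇒ not coplanar.

No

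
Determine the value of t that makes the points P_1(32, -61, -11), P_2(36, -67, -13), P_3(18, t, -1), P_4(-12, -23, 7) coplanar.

The points are coplanar iff P_1P_2 · (P_1P_3 × P_1P_4) = 0.
Expanding, this is linear in t: (-16)t + (-304) = 0.
So t = -19.

-19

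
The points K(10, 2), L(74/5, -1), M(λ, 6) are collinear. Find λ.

18/5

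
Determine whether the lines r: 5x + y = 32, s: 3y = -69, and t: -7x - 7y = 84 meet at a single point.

Yes

Intersecting r and s: solving the 2×2 system gives (x, y) = (11, -23).
Substitute into t: (-7)(11) + (-7)(-23) = 84.
This equals 84, so (11, -23) lies on all three lines and they are concurrent.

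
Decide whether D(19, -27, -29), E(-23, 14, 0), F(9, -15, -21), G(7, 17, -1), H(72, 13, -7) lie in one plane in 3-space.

The plane through D, E, F has normal n = DE × DF = (-20, 46, -94) and equation n·P = 1104.
Checking the remaining points: n·G = 736, n·H = -184.
Since n·G = 736 ≠ 1104, G is off the plane and the points are not all coplanar.

No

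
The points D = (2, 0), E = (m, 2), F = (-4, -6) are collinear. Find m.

The three points are collinear iff det[DE; DF] = 0.
This determinant is linear in m: (-6)m + (24) = 0, so m = 4.

4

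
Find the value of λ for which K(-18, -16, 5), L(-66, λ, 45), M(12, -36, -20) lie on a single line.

16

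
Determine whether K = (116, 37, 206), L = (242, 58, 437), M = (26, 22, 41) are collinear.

Yes

KL = (126, 21, 231), KM = (-90, -15, -165).
Each component of KM is -5/7 times the corresponding component of KL, so KM = -5/7·KL and the points are collinear.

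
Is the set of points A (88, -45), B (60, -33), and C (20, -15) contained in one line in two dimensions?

AB = (-28, 12), AC = (-68, 30).
If collinear, AC would be a scalar multiple of AB. But (-28)·(30) ≠ (12)·(-68) (difference -24), so they are not parallel; the points are not collinear.

No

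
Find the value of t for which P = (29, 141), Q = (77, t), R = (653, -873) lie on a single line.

Collinearity: (Q − P) must be parallel to (R − P) = (624, -1014).
Cross-multiplying the components: (t − 141)·(624) = (48)·(-1014).
Solving gives t = 63.

63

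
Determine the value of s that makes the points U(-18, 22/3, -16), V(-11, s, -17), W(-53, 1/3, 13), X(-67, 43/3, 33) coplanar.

Normal to plane UWX: n = (-546, 294, -588); plane equation n·P = 21392.
Requiring n·V = 21392: (294)s + (16002) = 21392.
So s = 55/3.

55/3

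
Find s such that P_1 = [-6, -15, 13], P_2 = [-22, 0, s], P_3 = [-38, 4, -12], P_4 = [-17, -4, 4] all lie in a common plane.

0

Normal to plane P_1P_3P_4: n = (104, -13, -143); plane equation n·P = -2288.
Requiring n·P_2 = -2288: (-143)s + (-2288) = -2288.
So s = 0.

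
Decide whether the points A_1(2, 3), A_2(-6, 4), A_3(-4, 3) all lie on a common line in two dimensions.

No

A_1A_2 = (-8, 1), A_1A_3 = (-6, 0).
det[A_1A_2; A_1A_3] = (-8)(0) − (1)(-6) = 6.
The determinant is nonzero, so they are not collinear.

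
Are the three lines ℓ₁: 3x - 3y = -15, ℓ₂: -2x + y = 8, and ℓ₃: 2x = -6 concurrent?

Yes

The three lines meet at one point iff the augmented coefficient matrix [aᵢ bᵢ cᵢ] has rank < 3, i.e. its determinant vanishes.
Here the determinant is 0.
It vanishes, so the lines are concurrent at (-3, 2).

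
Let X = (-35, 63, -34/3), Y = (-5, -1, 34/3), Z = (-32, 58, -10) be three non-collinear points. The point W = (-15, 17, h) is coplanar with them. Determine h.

6

The plane through X, Y, Z has equation 28x + 28y + 42z = 308.
Substituting W: (42)h + (56) = 308, so h = 6.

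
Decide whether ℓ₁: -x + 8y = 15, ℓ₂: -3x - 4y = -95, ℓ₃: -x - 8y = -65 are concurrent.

Intersecting ℓ₁ and ℓ₂: solving the 2×2 system gives (x, y) = (25, 5).
Substitute into ℓ₃: (-1)(25) + (-8)(5) = -65.
This equals -65, so (25, 5) lies on all three lines and they are concurrent.

Yes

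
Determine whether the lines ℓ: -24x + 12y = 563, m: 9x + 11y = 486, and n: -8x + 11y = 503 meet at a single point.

Intersecting ℓ and m: solving the 2×2 system gives (x, y) = (-361/372, 5577/124).
Substitute into n: (-8)(-361/372) + (11)(5577/124) = 186929/372.
But n requires 503 ≠ 186929/372, so the three lines have no common point.

No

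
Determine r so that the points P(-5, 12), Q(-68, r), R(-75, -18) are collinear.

-15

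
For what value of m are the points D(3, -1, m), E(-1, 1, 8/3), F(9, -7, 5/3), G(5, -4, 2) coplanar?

8/3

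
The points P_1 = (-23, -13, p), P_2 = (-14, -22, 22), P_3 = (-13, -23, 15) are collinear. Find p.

85

Collinearity requires P_1P_2 × P_1P_3 = 0; each component is linear in p.
The x-component gives (-1)p + (85) = 0, so p = 85.
The remaining components then also vanish.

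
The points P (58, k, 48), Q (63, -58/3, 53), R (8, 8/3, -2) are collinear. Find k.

-52/3

Direction QR = (-55, 22, -55). From the x-coordinate of P, the parameter along the line is τ = (58 − 63)/(-55) = 1/11.
Then k = (-58/3) + 1/11·(22) = -52/3.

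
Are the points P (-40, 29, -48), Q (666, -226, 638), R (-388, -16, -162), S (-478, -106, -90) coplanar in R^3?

No

A normal to the plane through P, Q, R is n = PQ × PR = (59940, -158244, -120510).
The plane has equation n·X = -1202196. For S: n·S = -1031556.
-1031556 ≠ -1202196, so S is off the plane.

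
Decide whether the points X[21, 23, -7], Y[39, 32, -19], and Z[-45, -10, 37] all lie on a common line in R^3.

Yes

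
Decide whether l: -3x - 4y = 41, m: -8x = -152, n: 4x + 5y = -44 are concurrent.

No

Intersecting l and m: solving the 2×2 system gives (x, y) = (19, -49/2).
Substitute into n: (4)(19) + (5)(-49/2) = -93/2.
But n requires -44 ≠ -93/2, so the three lines have no common point.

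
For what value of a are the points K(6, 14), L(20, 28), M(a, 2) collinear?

-6

The three points are collinear iff det[KL; KM] = 0.
This determinant is linear in a: (-14)a + (-84) = 0, so a = -6.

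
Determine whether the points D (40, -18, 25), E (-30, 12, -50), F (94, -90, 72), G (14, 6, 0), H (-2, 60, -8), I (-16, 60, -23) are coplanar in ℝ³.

No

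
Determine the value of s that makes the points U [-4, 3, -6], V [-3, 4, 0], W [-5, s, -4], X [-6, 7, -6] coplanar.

Normal to plane UVX: n = (-24, -12, 6); plane equation n·P = 24.
Requiring n·W = 24: (-12)s + (96) = 24.
So s = 6.

6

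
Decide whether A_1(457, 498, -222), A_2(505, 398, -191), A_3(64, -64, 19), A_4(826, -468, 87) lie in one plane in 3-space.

Yes

A normal to the plane through A_1, A_2, A_3 is n = A_1A_2 × A_1A_3 = (-6678, -23751, -66276).
The plane has equation n·P = -166572. For A_4: n·A_4 = -166572.
Equal, so A_4 lies in the plane and all four are coplanar.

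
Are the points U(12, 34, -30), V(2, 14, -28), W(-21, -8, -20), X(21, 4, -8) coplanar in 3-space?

With U as base: UV = (-10, -20, 2), UW = (-33, -42, 10), UX = (9, -30, 22).
UW × UX = (-624, 816, 1368).
UV · (UW × UX) = -7344.
Since -7344 ≠ 0, the four points are not coplanar.

No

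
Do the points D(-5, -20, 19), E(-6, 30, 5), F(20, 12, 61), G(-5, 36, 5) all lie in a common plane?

A normal to the plane through D, E, F is n = DE × DF = (2548, -308, -1282).
The plane has equation n·P = -30938. For G: n·G = -30238.
-30238 ≠ -30938, so G is off the plane.

No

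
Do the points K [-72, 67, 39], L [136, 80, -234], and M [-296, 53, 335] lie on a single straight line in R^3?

No

KL = (208, 13, -273), KM = (-224, -14, 296).
KL × KM = (26, -416, 0).
The cross product is nonzero, so the points do not lie on one line.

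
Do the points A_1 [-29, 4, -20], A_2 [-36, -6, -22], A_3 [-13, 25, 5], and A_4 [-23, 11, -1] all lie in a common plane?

Yes

A normal to the plane through A_1, A_2, A_3 is n = A_1A_2 × A_1A_3 = (-208, 143, 13).
The plane has equation n·P = 6344. For A_4: n·A_4 = 6344.
Equal, so A_4 lies in the plane and all four are coplanar.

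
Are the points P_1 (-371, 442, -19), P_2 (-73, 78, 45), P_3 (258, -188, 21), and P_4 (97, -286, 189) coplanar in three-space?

Yes

A normal to the plane through P_1, P_2, P_3 is n = P_1P_2 × P_1P_3 = (25760, 28336, 41216).
The plane has equation n·P = 2184448. For P_4: n·P_4 = 2184448.
Equal, so P_4 lies in the plane and all four are coplanar.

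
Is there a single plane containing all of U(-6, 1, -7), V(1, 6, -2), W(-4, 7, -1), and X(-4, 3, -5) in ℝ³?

Yes

With U as base: UV = (7, 5, 5), UW = (2, 6, 6), UX = (2, 2, 2).
UW × UX = (0, 8, -8).
UV · (UW × UX) = 0.
The scalar triple product vanishes, so the four points are coplanar.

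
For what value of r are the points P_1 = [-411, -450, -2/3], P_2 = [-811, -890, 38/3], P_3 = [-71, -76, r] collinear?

-12

Collinearity requires P_1P_2 × P_1P_3 = 0; each component is linear in r.
The x-component gives (-440)r + (-5280) = 0, so r = -12.
The remaining components then also vanish.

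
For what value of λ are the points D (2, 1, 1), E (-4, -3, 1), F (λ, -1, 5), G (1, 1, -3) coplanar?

0

Normal to plane DEG: n = (16, -24, -4); plane equation n·P = 4.
Requiring n·F = 4: (16)λ + (4) = 4.
So λ = 0.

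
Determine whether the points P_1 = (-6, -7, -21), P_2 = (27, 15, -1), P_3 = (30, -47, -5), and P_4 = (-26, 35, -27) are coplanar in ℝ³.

No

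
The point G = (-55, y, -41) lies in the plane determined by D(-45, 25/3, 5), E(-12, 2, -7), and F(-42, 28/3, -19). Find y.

41/3

The plane through D, E, F has equation 164x + 756y + 52z = -820.
Substituting G: (756)y + (-11152) = -820, so y = 41/3.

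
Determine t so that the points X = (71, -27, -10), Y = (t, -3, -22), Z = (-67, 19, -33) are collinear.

Collinearity requires XY × XZ = 0; each component is linear in t.
The y-component gives (23)t + (23) = 0, so t = -1.
The remaining components then also vanish.

-1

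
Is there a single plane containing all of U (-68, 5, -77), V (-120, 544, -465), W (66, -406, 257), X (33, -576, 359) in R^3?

No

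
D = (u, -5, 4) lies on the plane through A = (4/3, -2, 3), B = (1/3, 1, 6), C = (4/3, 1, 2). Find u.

4/3

The plane through A, B, C has equation −12x − 1y − 3z = -23.
Substituting D: (-12)u + (-7) = -23, so u = 4/3.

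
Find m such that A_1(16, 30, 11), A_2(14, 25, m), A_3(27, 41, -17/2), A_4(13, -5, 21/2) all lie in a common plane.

14

Normal to plane A_1A_3A_4: n = (-688, 64, -352); plane equation n·P = -12960.
Requiring n·A_2 = -12960: (-352)m + (-8032) = -12960.
So m = 14.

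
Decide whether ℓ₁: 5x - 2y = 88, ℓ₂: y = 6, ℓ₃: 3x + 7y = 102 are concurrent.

Yes

The three lines meet at one point iff the augmented coefficient matrix [aᵢ bᵢ cᵢ] has rank < 3, i.e. its determinant vanishes.
Here the determinant is 0.
It vanishes, so the lines are concurrent at (20, 6).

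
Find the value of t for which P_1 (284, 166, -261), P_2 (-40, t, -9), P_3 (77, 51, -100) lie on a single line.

Collinearity requires P_1P_2 × P_1P_3 = 0; each component is linear in t.
The x-component gives (161)t + (2254) = 0, so t = -14.
The remaining components then also vanish.

-14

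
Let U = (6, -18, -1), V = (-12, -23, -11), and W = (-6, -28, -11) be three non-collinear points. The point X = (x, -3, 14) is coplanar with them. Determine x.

24

A normal to the plane is n = UV × UW = (-50, -60, 120).
X lies in the plane iff n · UX = 0.
This gives (-50)x + (1200) = 0, so x = 24.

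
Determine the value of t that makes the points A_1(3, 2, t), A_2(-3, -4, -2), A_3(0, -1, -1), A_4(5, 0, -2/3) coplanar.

Coplanarity ⇔ det[A_1A_2; A_1A_3; A_1A_4] = 0.
Expanding, this is linear in t: (12)t + (0) = 0.
So t = 0.

0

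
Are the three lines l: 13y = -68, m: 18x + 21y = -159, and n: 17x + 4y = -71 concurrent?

No

Intersecting l and m: solving the 2×2 system gives (x, y) = (-71/26, -68/13).
Substitute into n: (17)(-71/26) + (4)(-68/13) = -1751/26.
But n requires -71 ≠ -1751/26, so the three lines have no common point.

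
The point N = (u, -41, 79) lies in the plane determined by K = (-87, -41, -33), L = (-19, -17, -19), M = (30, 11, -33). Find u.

Coplanarity requires KL · (KM × KN) = 0.
KL = (68, 24, 14), KM = (117, 52, 0); the triple product is linear in u with coefficient -728 and constant term 18200.
Setting it to zero: u = 25.

25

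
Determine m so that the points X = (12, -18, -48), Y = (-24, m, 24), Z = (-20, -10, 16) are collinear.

-9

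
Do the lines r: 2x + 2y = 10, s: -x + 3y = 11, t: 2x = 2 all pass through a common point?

The three lines meet at one point iff the augmented coefficient matrix [aᵢ bᵢ cᵢ] has rank < 3, i.e. its determinant vanishes.
Here the determinant is 0.
It vanishes, so the lines are concurrent at (1, 4).

Yes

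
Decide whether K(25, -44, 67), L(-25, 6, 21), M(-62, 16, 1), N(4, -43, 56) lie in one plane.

No

A normal to the plane through K, L, M is n = KL × KM = (-540, 702, 1350).
The plane has equation n·P = 46062. For N: n·N = 43254.
43254 ≠ 46062, so N is off the plane.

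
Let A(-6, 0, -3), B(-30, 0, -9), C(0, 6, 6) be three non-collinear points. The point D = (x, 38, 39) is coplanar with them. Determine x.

-28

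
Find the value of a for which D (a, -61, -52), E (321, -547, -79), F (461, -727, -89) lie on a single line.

-57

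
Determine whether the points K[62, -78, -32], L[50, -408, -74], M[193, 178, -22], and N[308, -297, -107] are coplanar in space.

The four points are coplanar iff the 3×3 determinant with rows KL, KM, KN is zero.
Rows: (-12, -330, -42), (131, 256, 10), (246, -219, -75).
Expanding along the first row: (-12)(-17010) − (-330)(-12285) + (-42)(-91665) = 0.
Zero determinant ⇒ coplanar.

Yes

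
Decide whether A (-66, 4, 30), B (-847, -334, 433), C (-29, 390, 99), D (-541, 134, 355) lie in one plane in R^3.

Yes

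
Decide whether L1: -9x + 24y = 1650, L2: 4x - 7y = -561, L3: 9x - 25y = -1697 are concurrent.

Yes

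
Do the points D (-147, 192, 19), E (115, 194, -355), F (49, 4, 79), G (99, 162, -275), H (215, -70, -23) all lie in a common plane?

The plane through D, E, F has normal n = DE × DF = (-70192, -89024, -49648) and equation n·P = -7717696.
Checking the remaining points: n·G = -7717696, n·H = -7717696.
All equal -7717696, so all 5 points lie in one plane.

Yes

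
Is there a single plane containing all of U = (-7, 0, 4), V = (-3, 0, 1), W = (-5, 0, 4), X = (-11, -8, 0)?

The four points are coplanar iff the 3×3 determinant with rows UV, UW, UX is zero.
Rows: (4, 0, -3), (2, 0, 0), (-4, -8, -4).
Expanding along the first row: (4)(0) − (0)(-8) + (-3)(-16) = 48.
Nonzero ⇒ not coplanar.

No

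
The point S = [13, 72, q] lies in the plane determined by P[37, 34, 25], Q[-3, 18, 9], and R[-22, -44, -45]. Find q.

Coplanarity requires PQ · (PR × PS) = 0.
PQ = (-40, -16, -16), PR = (-59, -78, -70); the triple product is linear in q with coefficient 2176 and constant term -121856.
Setting it to zero: q = 56.

56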